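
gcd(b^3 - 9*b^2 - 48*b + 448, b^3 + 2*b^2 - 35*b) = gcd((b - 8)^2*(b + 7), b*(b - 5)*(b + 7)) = b + 7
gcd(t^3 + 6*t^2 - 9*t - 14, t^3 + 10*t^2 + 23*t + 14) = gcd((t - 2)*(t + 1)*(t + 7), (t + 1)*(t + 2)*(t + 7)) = t^2 + 8*t + 7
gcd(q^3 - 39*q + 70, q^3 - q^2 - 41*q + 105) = q^2 + 2*q - 35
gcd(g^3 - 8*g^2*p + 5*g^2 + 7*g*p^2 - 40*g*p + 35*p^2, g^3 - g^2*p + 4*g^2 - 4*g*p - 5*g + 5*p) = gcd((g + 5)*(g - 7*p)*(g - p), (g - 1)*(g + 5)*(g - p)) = -g^2 + g*p - 5*g + 5*p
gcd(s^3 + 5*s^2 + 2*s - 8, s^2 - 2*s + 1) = s - 1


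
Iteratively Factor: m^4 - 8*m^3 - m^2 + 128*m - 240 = (m - 4)*(m^3 - 4*m^2 - 17*m + 60) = (m - 4)*(m - 3)*(m^2 - m - 20) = (m - 5)*(m - 4)*(m - 3)*(m + 4)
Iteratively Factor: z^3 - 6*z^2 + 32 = (z - 4)*(z^2 - 2*z - 8) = (z - 4)^2*(z + 2)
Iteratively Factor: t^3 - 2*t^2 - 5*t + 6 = (t - 1)*(t^2 - t - 6) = (t - 1)*(t + 2)*(t - 3)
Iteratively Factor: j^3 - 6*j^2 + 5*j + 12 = (j - 4)*(j^2 - 2*j - 3) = (j - 4)*(j - 3)*(j + 1)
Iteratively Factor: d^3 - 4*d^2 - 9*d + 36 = (d - 3)*(d^2 - d - 12) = (d - 3)*(d + 3)*(d - 4)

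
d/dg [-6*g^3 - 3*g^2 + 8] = 6*g*(-3*g - 1)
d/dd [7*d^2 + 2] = 14*d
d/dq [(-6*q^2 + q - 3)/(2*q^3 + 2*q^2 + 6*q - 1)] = (12*q^4 - 4*q^3 - 20*q^2 + 24*q + 17)/(4*q^6 + 8*q^5 + 28*q^4 + 20*q^3 + 32*q^2 - 12*q + 1)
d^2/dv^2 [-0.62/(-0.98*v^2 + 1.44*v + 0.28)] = (1.190896*v^2 - 1.749888*v - 0.62*(1.96*v - 1.44)*(3.92*v - 2.88) - 0.340256)/(-0.98*v^2 + 1.44*v + 0.28)^3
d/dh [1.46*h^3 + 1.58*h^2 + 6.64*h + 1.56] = 4.38*h^2 + 3.16*h + 6.64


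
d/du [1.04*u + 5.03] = 1.04000000000000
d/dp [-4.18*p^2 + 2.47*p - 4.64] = 2.47 - 8.36*p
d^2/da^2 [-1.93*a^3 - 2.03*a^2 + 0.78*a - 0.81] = -11.58*a - 4.06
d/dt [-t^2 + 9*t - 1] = 9 - 2*t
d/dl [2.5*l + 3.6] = 2.50000000000000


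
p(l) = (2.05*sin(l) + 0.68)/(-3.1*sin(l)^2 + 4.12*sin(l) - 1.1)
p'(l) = (6.2*sin(l)*cos(l) - 4.12*cos(l))*(2.05*sin(l) + 0.68)/(-3.1*sin(l)^2 + 4.12*sin(l) - 1.1)^2 + 2.05*cos(l)/(-3.1*sin(l)^2 + 4.12*sin(l) - 1.1)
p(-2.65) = 0.08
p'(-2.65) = 0.36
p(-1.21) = 0.16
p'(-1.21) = -0.02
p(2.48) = 7.43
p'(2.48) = 0.78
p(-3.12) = -0.53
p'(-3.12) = 3.63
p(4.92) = 0.16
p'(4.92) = -0.01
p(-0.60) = 0.11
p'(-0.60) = -0.23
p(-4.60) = -40.55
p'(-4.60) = -135.11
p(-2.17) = 0.15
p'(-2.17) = 0.05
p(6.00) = -0.04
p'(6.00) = -0.89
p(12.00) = 0.10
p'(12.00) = -0.26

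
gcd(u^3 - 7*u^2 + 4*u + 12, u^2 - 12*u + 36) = u - 6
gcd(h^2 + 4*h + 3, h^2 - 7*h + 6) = 1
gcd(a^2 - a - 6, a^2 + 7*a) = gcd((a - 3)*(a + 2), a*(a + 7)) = 1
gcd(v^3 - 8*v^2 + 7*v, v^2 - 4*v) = v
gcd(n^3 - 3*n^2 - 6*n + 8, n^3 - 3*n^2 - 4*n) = n - 4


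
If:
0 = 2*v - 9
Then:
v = 9/2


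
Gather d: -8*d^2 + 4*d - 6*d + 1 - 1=-8*d^2 - 2*d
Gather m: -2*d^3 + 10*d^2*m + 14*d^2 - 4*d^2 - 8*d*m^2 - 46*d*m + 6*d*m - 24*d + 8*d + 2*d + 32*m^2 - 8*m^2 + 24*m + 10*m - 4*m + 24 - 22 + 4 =-2*d^3 + 10*d^2 - 14*d + m^2*(24 - 8*d) + m*(10*d^2 - 40*d + 30) + 6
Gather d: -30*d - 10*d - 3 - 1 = -40*d - 4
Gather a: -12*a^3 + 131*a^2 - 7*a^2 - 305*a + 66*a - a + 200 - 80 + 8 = -12*a^3 + 124*a^2 - 240*a + 128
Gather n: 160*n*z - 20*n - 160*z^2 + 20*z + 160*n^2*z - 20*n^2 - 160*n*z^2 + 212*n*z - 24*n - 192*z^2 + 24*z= n^2*(160*z - 20) + n*(-160*z^2 + 372*z - 44) - 352*z^2 + 44*z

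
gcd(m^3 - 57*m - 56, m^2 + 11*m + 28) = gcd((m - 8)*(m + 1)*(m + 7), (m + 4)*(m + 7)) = m + 7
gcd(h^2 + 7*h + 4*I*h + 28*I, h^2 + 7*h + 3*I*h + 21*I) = h + 7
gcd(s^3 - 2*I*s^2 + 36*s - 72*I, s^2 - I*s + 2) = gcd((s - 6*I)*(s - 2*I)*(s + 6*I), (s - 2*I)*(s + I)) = s - 2*I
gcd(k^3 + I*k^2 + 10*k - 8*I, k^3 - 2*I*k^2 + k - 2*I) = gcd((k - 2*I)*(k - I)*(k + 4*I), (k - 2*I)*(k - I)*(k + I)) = k^2 - 3*I*k - 2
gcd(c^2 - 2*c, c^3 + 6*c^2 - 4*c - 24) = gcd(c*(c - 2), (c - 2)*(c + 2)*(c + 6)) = c - 2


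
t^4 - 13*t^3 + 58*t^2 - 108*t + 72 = (t - 6)*(t - 3)*(t - 2)^2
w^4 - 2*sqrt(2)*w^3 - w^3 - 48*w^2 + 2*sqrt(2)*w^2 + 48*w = w*(w - 1)*(w - 6*sqrt(2))*(w + 4*sqrt(2))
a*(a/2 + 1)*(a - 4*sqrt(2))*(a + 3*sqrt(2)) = a^4/2 - sqrt(2)*a^3/2 + a^3 - 12*a^2 - sqrt(2)*a^2 - 24*a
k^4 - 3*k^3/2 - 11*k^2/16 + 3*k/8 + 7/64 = (k - 7/4)*(k - 1/2)*(k + 1/4)*(k + 1/2)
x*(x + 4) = x^2 + 4*x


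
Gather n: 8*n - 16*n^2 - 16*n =-16*n^2 - 8*n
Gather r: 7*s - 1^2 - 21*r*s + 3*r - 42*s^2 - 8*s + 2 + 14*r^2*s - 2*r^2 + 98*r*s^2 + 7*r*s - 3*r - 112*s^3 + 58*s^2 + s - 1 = r^2*(14*s - 2) + r*(98*s^2 - 14*s) - 112*s^3 + 16*s^2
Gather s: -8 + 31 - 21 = 2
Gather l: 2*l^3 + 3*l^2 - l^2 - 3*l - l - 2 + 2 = 2*l^3 + 2*l^2 - 4*l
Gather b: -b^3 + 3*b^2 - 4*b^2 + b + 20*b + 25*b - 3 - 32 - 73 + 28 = -b^3 - b^2 + 46*b - 80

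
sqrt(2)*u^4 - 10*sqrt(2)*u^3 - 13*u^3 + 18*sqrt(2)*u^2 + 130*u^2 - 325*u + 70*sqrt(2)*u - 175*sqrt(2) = (u - 5)^2*(u - 7*sqrt(2))*(sqrt(2)*u + 1)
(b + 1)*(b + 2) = b^2 + 3*b + 2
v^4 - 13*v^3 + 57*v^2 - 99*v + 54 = (v - 6)*(v - 3)^2*(v - 1)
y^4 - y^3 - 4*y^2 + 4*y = y*(y - 2)*(y - 1)*(y + 2)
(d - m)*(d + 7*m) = d^2 + 6*d*m - 7*m^2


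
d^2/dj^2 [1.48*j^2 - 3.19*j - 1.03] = 2.96000000000000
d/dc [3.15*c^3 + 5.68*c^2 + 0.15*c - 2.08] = 9.45*c^2 + 11.36*c + 0.15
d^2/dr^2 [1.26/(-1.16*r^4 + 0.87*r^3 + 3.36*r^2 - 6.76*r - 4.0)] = ((17.5392*r^2 - 6.5772*r - 8.4672)*(1.16*r^4 - 0.87*r^3 - 3.36*r^2 + 6.76*r + 4.0) - 1.26*(4.64*r^3 - 2.61*r^2 - 6.72*r + 6.76)*(9.28*r^3 - 5.22*r^2 - 13.44*r + 13.52))/(1.16*r^4 - 0.87*r^3 - 3.36*r^2 + 6.76*r + 4.0)^3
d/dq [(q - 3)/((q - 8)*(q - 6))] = (-q^2 + 6*q + 6)/(q^4 - 28*q^3 + 292*q^2 - 1344*q + 2304)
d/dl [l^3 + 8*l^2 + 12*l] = 3*l^2 + 16*l + 12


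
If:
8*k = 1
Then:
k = 1/8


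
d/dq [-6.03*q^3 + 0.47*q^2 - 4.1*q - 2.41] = -18.09*q^2 + 0.94*q - 4.1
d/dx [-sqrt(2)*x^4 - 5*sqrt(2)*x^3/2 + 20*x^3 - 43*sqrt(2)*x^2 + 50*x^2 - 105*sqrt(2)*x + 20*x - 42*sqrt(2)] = -4*sqrt(2)*x^3 - 15*sqrt(2)*x^2/2 + 60*x^2 - 86*sqrt(2)*x + 100*x - 105*sqrt(2) + 20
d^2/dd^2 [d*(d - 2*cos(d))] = 2*d*cos(d) + 4*sin(d) + 2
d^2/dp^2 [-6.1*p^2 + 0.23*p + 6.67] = -12.2000000000000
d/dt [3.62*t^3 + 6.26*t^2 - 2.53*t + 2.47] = 10.86*t^2 + 12.52*t - 2.53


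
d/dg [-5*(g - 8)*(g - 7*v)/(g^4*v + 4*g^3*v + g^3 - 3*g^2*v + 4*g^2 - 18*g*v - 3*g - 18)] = 5*((g - 8)*(g - 7*v)*(4*g^3*v + 12*g^2*v + 3*g^2 - 6*g*v + 8*g - 18*v - 3) + (-2*g + 7*v + 8)*(g^4*v + 4*g^3*v + g^3 - 3*g^2*v + 4*g^2 - 18*g*v - 3*g - 18))/(g^4*v + 4*g^3*v + g^3 - 3*g^2*v + 4*g^2 - 18*g*v - 3*g - 18)^2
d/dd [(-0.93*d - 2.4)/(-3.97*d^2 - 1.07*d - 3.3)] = (-3.6921*d^2 - 19.056*d + 0.501)/(15.7609*d^4 + 8.4958*d^3 + 27.3469*d^2 + 7.062*d + 10.89)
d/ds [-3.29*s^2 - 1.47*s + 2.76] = -6.58*s - 1.47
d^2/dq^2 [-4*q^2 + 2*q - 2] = -8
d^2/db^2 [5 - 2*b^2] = -4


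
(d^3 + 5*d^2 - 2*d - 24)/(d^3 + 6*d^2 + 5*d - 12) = (d - 2)/(d - 1)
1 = 1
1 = 1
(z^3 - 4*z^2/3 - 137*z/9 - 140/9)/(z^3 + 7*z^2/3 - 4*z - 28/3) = (3*z^2 - 11*z - 20)/(3*(z^2 - 4))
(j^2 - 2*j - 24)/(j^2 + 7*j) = (j^2 - 2*j - 24)/(j*(j + 7))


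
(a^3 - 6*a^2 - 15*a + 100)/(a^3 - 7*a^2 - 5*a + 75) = (a + 4)/(a + 3)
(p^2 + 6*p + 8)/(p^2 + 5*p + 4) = (p + 2)/(p + 1)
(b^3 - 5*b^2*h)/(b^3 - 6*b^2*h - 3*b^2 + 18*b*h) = b*(b - 5*h)/(b^2 - 6*b*h - 3*b + 18*h)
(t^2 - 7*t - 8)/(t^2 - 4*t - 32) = (t + 1)/(t + 4)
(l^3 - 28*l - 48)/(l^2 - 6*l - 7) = (-l^3 + 28*l + 48)/(-l^2 + 6*l + 7)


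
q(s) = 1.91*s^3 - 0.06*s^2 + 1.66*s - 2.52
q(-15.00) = -6487.17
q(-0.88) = -5.33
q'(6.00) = 207.22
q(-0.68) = -4.28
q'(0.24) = 1.96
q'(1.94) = 22.99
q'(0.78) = 5.05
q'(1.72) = 18.41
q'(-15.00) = 1292.71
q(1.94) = 14.42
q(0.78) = -0.36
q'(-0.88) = 6.20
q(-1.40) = -10.20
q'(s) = 5.73*s^2 - 0.12*s + 1.66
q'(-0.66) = 4.24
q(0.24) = -2.10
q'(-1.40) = 13.06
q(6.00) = 417.84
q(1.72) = 9.88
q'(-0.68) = 4.39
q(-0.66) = -4.19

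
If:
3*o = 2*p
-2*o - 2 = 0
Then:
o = -1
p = -3/2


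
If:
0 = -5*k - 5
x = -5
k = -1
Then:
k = -1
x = -5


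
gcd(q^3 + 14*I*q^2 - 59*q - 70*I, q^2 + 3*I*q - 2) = q + 2*I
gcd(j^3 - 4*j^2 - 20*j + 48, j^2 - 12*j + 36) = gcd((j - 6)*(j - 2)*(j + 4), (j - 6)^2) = j - 6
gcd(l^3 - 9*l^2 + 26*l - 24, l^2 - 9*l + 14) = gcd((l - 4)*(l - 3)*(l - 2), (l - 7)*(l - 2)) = l - 2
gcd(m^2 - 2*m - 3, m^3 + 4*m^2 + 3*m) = m + 1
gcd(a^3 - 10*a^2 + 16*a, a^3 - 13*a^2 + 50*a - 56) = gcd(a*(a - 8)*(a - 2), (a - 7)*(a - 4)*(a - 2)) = a - 2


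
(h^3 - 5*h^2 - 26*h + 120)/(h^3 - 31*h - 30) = (h - 4)/(h + 1)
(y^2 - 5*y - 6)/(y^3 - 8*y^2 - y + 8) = (y - 6)/(y^2 - 9*y + 8)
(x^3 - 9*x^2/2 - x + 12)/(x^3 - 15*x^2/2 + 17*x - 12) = (2*x + 3)/(2*x - 3)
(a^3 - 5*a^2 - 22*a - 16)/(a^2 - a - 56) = (a^2 + 3*a + 2)/(a + 7)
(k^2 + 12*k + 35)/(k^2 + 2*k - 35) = (k + 5)/(k - 5)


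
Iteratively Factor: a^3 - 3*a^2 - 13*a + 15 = (a - 1)*(a^2 - 2*a - 15) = (a - 5)*(a - 1)*(a + 3)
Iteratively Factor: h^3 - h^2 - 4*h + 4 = (h - 1)*(h^2 - 4) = (h - 2)*(h - 1)*(h + 2)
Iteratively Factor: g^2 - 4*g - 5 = (g - 5)*(g + 1)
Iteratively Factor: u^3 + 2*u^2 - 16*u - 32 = (u + 4)*(u^2 - 2*u - 8) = (u + 2)*(u + 4)*(u - 4)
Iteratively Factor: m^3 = (m)*(m^2) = m^2*(m)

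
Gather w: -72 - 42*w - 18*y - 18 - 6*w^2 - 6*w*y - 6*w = -6*w^2 + w*(-6*y - 48) - 18*y - 90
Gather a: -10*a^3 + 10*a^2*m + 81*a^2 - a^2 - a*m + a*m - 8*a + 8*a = -10*a^3 + a^2*(10*m + 80)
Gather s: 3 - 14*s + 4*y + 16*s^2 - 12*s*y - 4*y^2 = 16*s^2 + s*(-12*y - 14) - 4*y^2 + 4*y + 3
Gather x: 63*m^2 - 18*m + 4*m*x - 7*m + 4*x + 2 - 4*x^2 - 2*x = 63*m^2 - 25*m - 4*x^2 + x*(4*m + 2) + 2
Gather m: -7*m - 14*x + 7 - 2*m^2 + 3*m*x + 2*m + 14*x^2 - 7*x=-2*m^2 + m*(3*x - 5) + 14*x^2 - 21*x + 7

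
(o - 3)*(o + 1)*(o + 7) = o^3 + 5*o^2 - 17*o - 21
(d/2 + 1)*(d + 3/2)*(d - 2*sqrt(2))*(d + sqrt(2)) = d^4/2 - sqrt(2)*d^3/2 + 7*d^3/4 - 7*sqrt(2)*d^2/4 - d^2/2 - 7*d - 3*sqrt(2)*d/2 - 6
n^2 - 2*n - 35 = (n - 7)*(n + 5)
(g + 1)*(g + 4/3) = g^2 + 7*g/3 + 4/3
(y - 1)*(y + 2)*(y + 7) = y^3 + 8*y^2 + 5*y - 14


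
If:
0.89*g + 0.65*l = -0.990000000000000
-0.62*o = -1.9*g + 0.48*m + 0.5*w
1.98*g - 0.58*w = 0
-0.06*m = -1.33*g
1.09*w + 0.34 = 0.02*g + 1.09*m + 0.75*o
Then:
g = 0.04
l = -1.58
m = 0.96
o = -0.73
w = 0.15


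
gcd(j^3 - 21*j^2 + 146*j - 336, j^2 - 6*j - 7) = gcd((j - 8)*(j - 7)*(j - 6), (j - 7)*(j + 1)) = j - 7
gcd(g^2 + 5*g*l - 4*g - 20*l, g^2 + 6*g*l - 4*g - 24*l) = g - 4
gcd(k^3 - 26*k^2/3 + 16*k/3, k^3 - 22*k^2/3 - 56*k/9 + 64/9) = k^2 - 26*k/3 + 16/3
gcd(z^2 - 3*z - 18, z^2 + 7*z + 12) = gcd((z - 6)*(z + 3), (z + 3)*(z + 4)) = z + 3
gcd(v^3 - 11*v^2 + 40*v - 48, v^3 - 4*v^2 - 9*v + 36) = v^2 - 7*v + 12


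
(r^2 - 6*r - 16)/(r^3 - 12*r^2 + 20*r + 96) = 1/(r - 6)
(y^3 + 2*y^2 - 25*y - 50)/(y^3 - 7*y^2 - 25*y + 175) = (y + 2)/(y - 7)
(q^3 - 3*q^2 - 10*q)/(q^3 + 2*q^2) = (q - 5)/q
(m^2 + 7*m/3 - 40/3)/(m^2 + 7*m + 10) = (m - 8/3)/(m + 2)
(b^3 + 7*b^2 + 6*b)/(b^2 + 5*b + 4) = b*(b + 6)/(b + 4)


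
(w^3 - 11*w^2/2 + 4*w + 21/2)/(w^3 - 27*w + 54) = (2*w^2 - 5*w - 7)/(2*(w^2 + 3*w - 18))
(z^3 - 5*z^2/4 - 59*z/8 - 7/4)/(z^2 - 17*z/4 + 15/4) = (8*z^3 - 10*z^2 - 59*z - 14)/(2*(4*z^2 - 17*z + 15))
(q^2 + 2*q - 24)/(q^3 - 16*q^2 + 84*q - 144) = (q + 6)/(q^2 - 12*q + 36)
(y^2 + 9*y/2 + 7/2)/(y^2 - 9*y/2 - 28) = (y + 1)/(y - 8)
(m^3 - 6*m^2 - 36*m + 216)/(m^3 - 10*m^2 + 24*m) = (m^2 - 36)/(m*(m - 4))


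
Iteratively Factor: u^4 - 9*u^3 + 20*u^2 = (u - 5)*(u^3 - 4*u^2) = (u - 5)*(u - 4)*(u^2) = u*(u - 5)*(u - 4)*(u)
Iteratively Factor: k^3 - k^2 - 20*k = (k - 5)*(k^2 + 4*k) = k*(k - 5)*(k + 4)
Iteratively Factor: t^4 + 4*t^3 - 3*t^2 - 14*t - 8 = (t + 1)*(t^3 + 3*t^2 - 6*t - 8) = (t + 1)*(t + 4)*(t^2 - t - 2) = (t + 1)^2*(t + 4)*(t - 2)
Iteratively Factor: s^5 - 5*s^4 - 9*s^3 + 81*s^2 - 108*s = (s - 3)*(s^4 - 2*s^3 - 15*s^2 + 36*s) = (s - 3)^2*(s^3 + s^2 - 12*s) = (s - 3)^3*(s^2 + 4*s) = s*(s - 3)^3*(s + 4)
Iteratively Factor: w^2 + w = (w)*(w + 1)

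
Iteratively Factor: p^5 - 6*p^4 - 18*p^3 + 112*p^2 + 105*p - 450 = (p - 5)*(p^4 - p^3 - 23*p^2 - 3*p + 90) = (p - 5)^2*(p^3 + 4*p^2 - 3*p - 18) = (p - 5)^2*(p - 2)*(p^2 + 6*p + 9) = (p - 5)^2*(p - 2)*(p + 3)*(p + 3)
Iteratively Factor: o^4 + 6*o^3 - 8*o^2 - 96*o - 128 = (o + 2)*(o^3 + 4*o^2 - 16*o - 64) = (o + 2)*(o + 4)*(o^2 - 16) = (o + 2)*(o + 4)^2*(o - 4)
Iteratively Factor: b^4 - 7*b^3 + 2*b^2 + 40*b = (b)*(b^3 - 7*b^2 + 2*b + 40) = b*(b + 2)*(b^2 - 9*b + 20) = b*(b - 4)*(b + 2)*(b - 5)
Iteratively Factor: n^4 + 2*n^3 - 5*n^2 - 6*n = (n)*(n^3 + 2*n^2 - 5*n - 6) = n*(n - 2)*(n^2 + 4*n + 3) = n*(n - 2)*(n + 1)*(n + 3)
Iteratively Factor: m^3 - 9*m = (m)*(m^2 - 9) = m*(m - 3)*(m + 3)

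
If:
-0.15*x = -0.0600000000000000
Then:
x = 0.40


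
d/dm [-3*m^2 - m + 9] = -6*m - 1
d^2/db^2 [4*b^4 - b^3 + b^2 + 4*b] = 48*b^2 - 6*b + 2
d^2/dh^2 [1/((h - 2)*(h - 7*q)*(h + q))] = 2*((h - 2)^2*(h - 7*q)^2 + (h - 2)^2*(h - 7*q)*(h + q) + (h - 2)^2*(h + q)^2 + (h - 2)*(h - 7*q)^2*(h + q) + (h - 2)*(h - 7*q)*(h + q)^2 + (h - 7*q)^2*(h + q)^2)/((h - 2)^3*(h - 7*q)^3*(h + q)^3)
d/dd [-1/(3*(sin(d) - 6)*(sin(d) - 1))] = (2*sin(d) - 7)*cos(d)/(3*(sin(d) - 6)^2*(sin(d) - 1)^2)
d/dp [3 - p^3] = -3*p^2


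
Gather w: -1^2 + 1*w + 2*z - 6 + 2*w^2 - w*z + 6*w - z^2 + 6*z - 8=2*w^2 + w*(7 - z) - z^2 + 8*z - 15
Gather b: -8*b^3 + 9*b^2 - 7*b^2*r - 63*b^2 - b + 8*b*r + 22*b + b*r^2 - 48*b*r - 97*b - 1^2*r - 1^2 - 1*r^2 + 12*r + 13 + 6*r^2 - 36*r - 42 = -8*b^3 + b^2*(-7*r - 54) + b*(r^2 - 40*r - 76) + 5*r^2 - 25*r - 30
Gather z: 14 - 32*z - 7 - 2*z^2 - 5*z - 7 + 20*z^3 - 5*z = 20*z^3 - 2*z^2 - 42*z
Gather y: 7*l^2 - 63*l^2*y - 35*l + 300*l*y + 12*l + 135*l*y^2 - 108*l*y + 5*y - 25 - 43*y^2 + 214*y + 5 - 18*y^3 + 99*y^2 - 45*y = 7*l^2 - 23*l - 18*y^3 + y^2*(135*l + 56) + y*(-63*l^2 + 192*l + 174) - 20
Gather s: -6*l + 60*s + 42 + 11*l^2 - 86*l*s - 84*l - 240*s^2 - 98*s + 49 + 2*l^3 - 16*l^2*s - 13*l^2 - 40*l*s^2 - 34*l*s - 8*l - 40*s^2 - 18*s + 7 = 2*l^3 - 2*l^2 - 98*l + s^2*(-40*l - 280) + s*(-16*l^2 - 120*l - 56) + 98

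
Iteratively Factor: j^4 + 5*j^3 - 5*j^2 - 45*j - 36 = (j + 1)*(j^3 + 4*j^2 - 9*j - 36) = (j - 3)*(j + 1)*(j^2 + 7*j + 12) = (j - 3)*(j + 1)*(j + 4)*(j + 3)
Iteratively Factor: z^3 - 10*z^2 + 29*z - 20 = (z - 5)*(z^2 - 5*z + 4) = (z - 5)*(z - 4)*(z - 1)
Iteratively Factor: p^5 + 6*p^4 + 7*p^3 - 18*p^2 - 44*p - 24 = (p + 2)*(p^4 + 4*p^3 - p^2 - 16*p - 12) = (p - 2)*(p + 2)*(p^3 + 6*p^2 + 11*p + 6) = (p - 2)*(p + 2)^2*(p^2 + 4*p + 3) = (p - 2)*(p + 1)*(p + 2)^2*(p + 3)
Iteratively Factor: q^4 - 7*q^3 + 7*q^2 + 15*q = (q - 3)*(q^3 - 4*q^2 - 5*q) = (q - 3)*(q + 1)*(q^2 - 5*q) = (q - 5)*(q - 3)*(q + 1)*(q)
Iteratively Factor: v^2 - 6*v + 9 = (v - 3)*(v - 3)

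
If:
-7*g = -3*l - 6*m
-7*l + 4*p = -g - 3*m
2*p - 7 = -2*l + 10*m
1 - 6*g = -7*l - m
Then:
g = -681/433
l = -573/433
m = -508/433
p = -903/866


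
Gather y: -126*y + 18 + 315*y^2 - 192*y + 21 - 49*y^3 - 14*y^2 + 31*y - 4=-49*y^3 + 301*y^2 - 287*y + 35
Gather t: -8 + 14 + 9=15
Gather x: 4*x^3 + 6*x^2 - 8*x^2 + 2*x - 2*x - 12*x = 4*x^3 - 2*x^2 - 12*x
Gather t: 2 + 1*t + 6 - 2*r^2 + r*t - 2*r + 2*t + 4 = -2*r^2 - 2*r + t*(r + 3) + 12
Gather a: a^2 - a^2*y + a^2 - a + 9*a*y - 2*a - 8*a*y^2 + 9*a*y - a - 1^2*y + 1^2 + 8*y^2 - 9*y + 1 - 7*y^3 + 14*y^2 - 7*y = a^2*(2 - y) + a*(-8*y^2 + 18*y - 4) - 7*y^3 + 22*y^2 - 17*y + 2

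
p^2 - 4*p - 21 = (p - 7)*(p + 3)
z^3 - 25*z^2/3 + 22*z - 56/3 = (z - 4)*(z - 7/3)*(z - 2)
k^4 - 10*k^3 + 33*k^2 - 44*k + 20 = (k - 5)*(k - 2)^2*(k - 1)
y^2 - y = y*(y - 1)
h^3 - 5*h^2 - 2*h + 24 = (h - 4)*(h - 3)*(h + 2)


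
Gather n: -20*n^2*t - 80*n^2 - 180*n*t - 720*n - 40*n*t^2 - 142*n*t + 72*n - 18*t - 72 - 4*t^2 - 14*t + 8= n^2*(-20*t - 80) + n*(-40*t^2 - 322*t - 648) - 4*t^2 - 32*t - 64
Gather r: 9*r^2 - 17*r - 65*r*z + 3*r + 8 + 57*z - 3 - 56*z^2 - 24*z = 9*r^2 + r*(-65*z - 14) - 56*z^2 + 33*z + 5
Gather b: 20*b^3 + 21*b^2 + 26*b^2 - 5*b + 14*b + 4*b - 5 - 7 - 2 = 20*b^3 + 47*b^2 + 13*b - 14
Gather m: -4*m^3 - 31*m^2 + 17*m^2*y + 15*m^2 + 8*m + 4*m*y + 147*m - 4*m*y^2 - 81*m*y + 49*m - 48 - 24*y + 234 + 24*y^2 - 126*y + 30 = -4*m^3 + m^2*(17*y - 16) + m*(-4*y^2 - 77*y + 204) + 24*y^2 - 150*y + 216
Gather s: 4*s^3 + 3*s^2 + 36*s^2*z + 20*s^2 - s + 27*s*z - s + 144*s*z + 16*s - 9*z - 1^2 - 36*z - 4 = 4*s^3 + s^2*(36*z + 23) + s*(171*z + 14) - 45*z - 5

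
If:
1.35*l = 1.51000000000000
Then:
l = 1.12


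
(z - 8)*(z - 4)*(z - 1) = z^3 - 13*z^2 + 44*z - 32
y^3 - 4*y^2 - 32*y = y*(y - 8)*(y + 4)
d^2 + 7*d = d*(d + 7)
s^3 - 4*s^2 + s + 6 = (s - 3)*(s - 2)*(s + 1)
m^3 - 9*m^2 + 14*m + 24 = (m - 6)*(m - 4)*(m + 1)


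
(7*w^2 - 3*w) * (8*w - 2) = 56*w^3 - 38*w^2 + 6*w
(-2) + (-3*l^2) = -3*l^2 - 2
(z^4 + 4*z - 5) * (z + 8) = z^5 + 8*z^4 + 4*z^2 + 27*z - 40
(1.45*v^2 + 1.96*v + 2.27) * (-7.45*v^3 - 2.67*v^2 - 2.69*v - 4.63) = -10.8025*v^5 - 18.4735*v^4 - 26.0452*v^3 - 18.0468*v^2 - 15.1811*v - 10.5101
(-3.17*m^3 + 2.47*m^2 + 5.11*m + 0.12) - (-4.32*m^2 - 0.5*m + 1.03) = -3.17*m^3 + 6.79*m^2 + 5.61*m - 0.91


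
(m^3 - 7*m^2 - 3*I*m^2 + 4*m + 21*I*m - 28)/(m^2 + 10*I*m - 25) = (m^3 - m^2*(7 + 3*I) + m*(4 + 21*I) - 28)/(m^2 + 10*I*m - 25)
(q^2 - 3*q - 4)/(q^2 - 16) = (q + 1)/(q + 4)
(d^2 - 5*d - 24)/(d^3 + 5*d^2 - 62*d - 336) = (d + 3)/(d^2 + 13*d + 42)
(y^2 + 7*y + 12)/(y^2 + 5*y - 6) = (y^2 + 7*y + 12)/(y^2 + 5*y - 6)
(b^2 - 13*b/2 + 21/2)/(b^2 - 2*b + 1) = (2*b^2 - 13*b + 21)/(2*(b^2 - 2*b + 1))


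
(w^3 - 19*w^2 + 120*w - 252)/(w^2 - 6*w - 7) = (w^2 - 12*w + 36)/(w + 1)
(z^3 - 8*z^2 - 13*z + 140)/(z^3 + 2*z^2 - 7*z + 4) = (z^2 - 12*z + 35)/(z^2 - 2*z + 1)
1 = 1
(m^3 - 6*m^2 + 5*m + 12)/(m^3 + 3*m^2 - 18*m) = (m^2 - 3*m - 4)/(m*(m + 6))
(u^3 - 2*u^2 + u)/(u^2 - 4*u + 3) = u*(u - 1)/(u - 3)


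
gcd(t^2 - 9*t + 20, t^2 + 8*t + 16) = 1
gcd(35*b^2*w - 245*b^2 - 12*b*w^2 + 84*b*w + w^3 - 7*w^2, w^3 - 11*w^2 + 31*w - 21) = w - 7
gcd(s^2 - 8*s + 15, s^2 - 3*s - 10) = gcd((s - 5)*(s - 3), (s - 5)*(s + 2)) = s - 5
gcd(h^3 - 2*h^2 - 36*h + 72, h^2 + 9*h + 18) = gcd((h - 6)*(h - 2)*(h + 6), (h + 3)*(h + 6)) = h + 6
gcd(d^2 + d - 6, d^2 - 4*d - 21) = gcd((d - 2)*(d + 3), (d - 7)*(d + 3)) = d + 3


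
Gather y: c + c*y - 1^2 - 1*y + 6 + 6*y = c + y*(c + 5) + 5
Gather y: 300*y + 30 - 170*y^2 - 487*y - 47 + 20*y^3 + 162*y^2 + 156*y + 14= 20*y^3 - 8*y^2 - 31*y - 3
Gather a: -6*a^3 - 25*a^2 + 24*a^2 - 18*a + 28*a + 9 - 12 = -6*a^3 - a^2 + 10*a - 3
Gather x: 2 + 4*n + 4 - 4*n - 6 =0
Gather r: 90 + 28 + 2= 120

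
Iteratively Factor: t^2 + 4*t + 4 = (t + 2)*(t + 2)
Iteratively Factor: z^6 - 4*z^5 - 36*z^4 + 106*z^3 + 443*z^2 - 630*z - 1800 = (z - 3)*(z^5 - z^4 - 39*z^3 - 11*z^2 + 410*z + 600) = (z - 3)*(z + 3)*(z^4 - 4*z^3 - 27*z^2 + 70*z + 200) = (z - 3)*(z + 2)*(z + 3)*(z^3 - 6*z^2 - 15*z + 100) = (z - 3)*(z + 2)*(z + 3)*(z + 4)*(z^2 - 10*z + 25) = (z - 5)*(z - 3)*(z + 2)*(z + 3)*(z + 4)*(z - 5)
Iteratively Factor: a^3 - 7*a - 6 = (a + 1)*(a^2 - a - 6) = (a + 1)*(a + 2)*(a - 3)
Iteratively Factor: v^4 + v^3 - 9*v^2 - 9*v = (v + 1)*(v^3 - 9*v) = (v + 1)*(v + 3)*(v^2 - 3*v) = (v - 3)*(v + 1)*(v + 3)*(v)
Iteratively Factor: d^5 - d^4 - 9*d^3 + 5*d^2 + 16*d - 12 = (d - 1)*(d^4 - 9*d^2 - 4*d + 12) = (d - 3)*(d - 1)*(d^3 + 3*d^2 - 4) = (d - 3)*(d - 1)*(d + 2)*(d^2 + d - 2) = (d - 3)*(d - 1)*(d + 2)^2*(d - 1)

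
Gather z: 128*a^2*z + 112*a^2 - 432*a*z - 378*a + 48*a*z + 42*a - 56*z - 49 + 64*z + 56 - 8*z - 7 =112*a^2 - 336*a + z*(128*a^2 - 384*a)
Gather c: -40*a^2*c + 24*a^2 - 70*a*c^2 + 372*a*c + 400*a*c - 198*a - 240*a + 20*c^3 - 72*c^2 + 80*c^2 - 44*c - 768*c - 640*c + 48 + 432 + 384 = 24*a^2 - 438*a + 20*c^3 + c^2*(8 - 70*a) + c*(-40*a^2 + 772*a - 1452) + 864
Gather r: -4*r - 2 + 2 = -4*r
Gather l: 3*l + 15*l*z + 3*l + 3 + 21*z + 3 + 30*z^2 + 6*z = l*(15*z + 6) + 30*z^2 + 27*z + 6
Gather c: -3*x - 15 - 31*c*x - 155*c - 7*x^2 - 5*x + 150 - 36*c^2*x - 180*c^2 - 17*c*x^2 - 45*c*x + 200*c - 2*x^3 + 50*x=c^2*(-36*x - 180) + c*(-17*x^2 - 76*x + 45) - 2*x^3 - 7*x^2 + 42*x + 135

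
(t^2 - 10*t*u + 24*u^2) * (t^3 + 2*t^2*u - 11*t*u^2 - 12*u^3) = t^5 - 8*t^4*u - 7*t^3*u^2 + 146*t^2*u^3 - 144*t*u^4 - 288*u^5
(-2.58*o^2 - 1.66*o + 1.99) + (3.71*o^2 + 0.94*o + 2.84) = 1.13*o^2 - 0.72*o + 4.83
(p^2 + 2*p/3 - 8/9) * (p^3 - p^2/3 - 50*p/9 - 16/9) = p^5 + p^4/3 - 20*p^3/3 - 140*p^2/27 + 304*p/81 + 128/81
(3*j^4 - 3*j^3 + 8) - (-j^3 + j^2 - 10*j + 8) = 3*j^4 - 2*j^3 - j^2 + 10*j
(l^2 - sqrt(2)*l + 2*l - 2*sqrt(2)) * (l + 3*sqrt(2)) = l^3 + 2*l^2 + 2*sqrt(2)*l^2 - 6*l + 4*sqrt(2)*l - 12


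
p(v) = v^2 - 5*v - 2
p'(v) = 2*v - 5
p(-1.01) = 4.07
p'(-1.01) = -7.02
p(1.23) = -6.64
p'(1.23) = -2.54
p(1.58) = -7.40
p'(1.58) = -1.84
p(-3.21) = 24.35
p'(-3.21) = -11.42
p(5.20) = -0.96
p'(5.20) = 5.40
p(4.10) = -5.69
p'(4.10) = 3.20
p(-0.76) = 2.38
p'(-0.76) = -6.52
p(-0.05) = -1.75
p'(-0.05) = -5.10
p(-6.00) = 64.00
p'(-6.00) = -17.00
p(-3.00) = 22.00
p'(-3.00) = -11.00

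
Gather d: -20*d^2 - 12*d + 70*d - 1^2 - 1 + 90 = -20*d^2 + 58*d + 88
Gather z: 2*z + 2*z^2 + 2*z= 2*z^2 + 4*z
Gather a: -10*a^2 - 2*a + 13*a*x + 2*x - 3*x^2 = -10*a^2 + a*(13*x - 2) - 3*x^2 + 2*x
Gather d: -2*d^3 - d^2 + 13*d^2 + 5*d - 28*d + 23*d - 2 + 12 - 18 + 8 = -2*d^3 + 12*d^2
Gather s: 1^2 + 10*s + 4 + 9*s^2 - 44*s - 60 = 9*s^2 - 34*s - 55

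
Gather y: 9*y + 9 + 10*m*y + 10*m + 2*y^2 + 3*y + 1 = 10*m + 2*y^2 + y*(10*m + 12) + 10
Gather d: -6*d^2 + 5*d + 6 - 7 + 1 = -6*d^2 + 5*d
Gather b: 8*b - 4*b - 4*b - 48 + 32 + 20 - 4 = 0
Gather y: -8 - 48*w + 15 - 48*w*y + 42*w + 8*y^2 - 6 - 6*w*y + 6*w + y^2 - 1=-54*w*y + 9*y^2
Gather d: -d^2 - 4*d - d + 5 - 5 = -d^2 - 5*d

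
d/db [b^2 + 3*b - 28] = 2*b + 3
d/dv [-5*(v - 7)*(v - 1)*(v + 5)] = -15*v^2 + 30*v + 165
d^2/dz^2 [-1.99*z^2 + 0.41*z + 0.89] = -3.98000000000000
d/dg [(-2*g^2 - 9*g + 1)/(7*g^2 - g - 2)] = (65*g^2 - 6*g + 19)/(49*g^4 - 14*g^3 - 27*g^2 + 4*g + 4)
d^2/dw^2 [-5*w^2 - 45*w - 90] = -10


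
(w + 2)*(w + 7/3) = w^2 + 13*w/3 + 14/3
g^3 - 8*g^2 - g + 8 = (g - 8)*(g - 1)*(g + 1)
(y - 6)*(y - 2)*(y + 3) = y^3 - 5*y^2 - 12*y + 36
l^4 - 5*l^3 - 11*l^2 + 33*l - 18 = (l - 6)*(l - 1)^2*(l + 3)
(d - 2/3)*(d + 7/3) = d^2 + 5*d/3 - 14/9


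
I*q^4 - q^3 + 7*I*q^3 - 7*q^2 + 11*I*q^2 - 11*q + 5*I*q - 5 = (q + 1)*(q + 5)*(q + I)*(I*q + I)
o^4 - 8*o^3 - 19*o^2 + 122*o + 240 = (o - 8)*(o - 5)*(o + 2)*(o + 3)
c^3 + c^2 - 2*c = c*(c - 1)*(c + 2)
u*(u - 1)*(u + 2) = u^3 + u^2 - 2*u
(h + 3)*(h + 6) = h^2 + 9*h + 18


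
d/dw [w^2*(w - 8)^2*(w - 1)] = w*(5*w^3 - 68*w^2 + 240*w - 128)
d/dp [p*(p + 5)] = 2*p + 5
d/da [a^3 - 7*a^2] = a*(3*a - 14)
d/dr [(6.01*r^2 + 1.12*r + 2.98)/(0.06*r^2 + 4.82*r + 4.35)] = (28.901*r^2 + 51.9294*r - 9.4916)/(0.0036*r^4 + 0.5784*r^3 + 23.7544*r^2 + 41.934*r + 18.9225)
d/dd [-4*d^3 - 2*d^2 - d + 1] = -12*d^2 - 4*d - 1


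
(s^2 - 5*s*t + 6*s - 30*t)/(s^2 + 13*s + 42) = (s - 5*t)/(s + 7)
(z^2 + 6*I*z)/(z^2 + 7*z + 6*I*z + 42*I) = z/(z + 7)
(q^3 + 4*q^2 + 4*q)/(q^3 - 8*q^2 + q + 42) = q*(q + 2)/(q^2 - 10*q + 21)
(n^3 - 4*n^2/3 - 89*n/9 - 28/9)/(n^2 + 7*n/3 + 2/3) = (3*n^2 - 5*n - 28)/(3*(n + 2))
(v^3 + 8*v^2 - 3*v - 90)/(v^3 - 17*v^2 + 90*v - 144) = (v^2 + 11*v + 30)/(v^2 - 14*v + 48)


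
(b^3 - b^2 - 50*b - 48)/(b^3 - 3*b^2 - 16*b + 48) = (b^3 - b^2 - 50*b - 48)/(b^3 - 3*b^2 - 16*b + 48)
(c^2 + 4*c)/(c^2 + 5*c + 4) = c/(c + 1)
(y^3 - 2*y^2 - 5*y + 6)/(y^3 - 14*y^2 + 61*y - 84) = (y^2 + y - 2)/(y^2 - 11*y + 28)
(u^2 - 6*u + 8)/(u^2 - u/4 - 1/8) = 8*(-u^2 + 6*u - 8)/(-8*u^2 + 2*u + 1)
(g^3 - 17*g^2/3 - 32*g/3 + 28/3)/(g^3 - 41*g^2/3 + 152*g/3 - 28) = (g + 2)/(g - 6)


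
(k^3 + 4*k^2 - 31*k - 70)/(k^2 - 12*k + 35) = (k^2 + 9*k + 14)/(k - 7)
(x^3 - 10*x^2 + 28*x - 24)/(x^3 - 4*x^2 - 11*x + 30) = (x^2 - 8*x + 12)/(x^2 - 2*x - 15)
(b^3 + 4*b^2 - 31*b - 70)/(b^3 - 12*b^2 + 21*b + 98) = (b^2 + 2*b - 35)/(b^2 - 14*b + 49)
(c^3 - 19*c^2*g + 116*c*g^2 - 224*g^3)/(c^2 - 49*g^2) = (c^2 - 12*c*g + 32*g^2)/(c + 7*g)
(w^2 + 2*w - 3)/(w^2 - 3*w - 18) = (w - 1)/(w - 6)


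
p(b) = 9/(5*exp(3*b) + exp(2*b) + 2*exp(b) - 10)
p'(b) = 9*(-15*exp(3*b) - 2*exp(2*b) - 2*exp(b))/(5*exp(3*b) + exp(2*b) + 2*exp(b) - 10)^2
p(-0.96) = -1.02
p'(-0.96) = -0.22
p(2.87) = 0.00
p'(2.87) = -0.00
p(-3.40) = -0.91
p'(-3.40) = -0.01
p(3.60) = 0.00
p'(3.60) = -0.00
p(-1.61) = -0.95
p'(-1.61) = -0.06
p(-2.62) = -0.91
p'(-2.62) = -0.02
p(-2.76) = -0.91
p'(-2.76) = -0.01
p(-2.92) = -0.91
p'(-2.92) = -0.01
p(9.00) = 0.00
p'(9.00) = 0.00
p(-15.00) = -0.90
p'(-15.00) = 0.00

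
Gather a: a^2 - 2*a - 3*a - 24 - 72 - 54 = a^2 - 5*a - 150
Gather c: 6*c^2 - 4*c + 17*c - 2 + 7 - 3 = 6*c^2 + 13*c + 2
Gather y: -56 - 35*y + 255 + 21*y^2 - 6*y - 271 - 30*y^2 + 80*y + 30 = -9*y^2 + 39*y - 42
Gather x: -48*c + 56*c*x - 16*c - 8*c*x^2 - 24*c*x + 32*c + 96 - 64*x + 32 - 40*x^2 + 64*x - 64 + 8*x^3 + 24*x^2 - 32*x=-32*c + 8*x^3 + x^2*(-8*c - 16) + x*(32*c - 32) + 64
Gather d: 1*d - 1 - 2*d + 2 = 1 - d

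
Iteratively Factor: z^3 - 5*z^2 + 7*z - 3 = (z - 1)*(z^2 - 4*z + 3) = (z - 1)^2*(z - 3)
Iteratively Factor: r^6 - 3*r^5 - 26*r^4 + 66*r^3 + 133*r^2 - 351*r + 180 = (r + 3)*(r^5 - 6*r^4 - 8*r^3 + 90*r^2 - 137*r + 60) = (r - 1)*(r + 3)*(r^4 - 5*r^3 - 13*r^2 + 77*r - 60) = (r - 5)*(r - 1)*(r + 3)*(r^3 - 13*r + 12) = (r - 5)*(r - 1)^2*(r + 3)*(r^2 + r - 12) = (r - 5)*(r - 1)^2*(r + 3)*(r + 4)*(r - 3)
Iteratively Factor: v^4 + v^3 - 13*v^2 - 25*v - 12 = (v + 3)*(v^3 - 2*v^2 - 7*v - 4) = (v + 1)*(v + 3)*(v^2 - 3*v - 4) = (v + 1)^2*(v + 3)*(v - 4)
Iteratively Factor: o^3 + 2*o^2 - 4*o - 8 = (o - 2)*(o^2 + 4*o + 4) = (o - 2)*(o + 2)*(o + 2)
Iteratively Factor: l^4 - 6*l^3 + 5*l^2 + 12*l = (l + 1)*(l^3 - 7*l^2 + 12*l) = (l - 3)*(l + 1)*(l^2 - 4*l) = l*(l - 3)*(l + 1)*(l - 4)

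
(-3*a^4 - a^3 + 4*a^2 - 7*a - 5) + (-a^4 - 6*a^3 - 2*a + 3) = -4*a^4 - 7*a^3 + 4*a^2 - 9*a - 2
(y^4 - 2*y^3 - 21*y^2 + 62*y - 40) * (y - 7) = y^5 - 9*y^4 - 7*y^3 + 209*y^2 - 474*y + 280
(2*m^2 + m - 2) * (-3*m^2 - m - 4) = -6*m^4 - 5*m^3 - 3*m^2 - 2*m + 8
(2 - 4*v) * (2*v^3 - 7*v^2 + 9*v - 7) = -8*v^4 + 32*v^3 - 50*v^2 + 46*v - 14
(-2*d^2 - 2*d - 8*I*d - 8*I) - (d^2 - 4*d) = -3*d^2 + 2*d - 8*I*d - 8*I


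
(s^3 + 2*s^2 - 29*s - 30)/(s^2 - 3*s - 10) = (s^2 + 7*s + 6)/(s + 2)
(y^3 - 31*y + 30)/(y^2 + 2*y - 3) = (y^2 + y - 30)/(y + 3)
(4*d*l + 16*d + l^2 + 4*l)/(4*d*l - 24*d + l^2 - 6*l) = (l + 4)/(l - 6)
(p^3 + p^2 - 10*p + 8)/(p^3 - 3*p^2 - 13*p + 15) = (p^2 + 2*p - 8)/(p^2 - 2*p - 15)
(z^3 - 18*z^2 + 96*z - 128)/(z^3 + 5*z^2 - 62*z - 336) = (z^2 - 10*z + 16)/(z^2 + 13*z + 42)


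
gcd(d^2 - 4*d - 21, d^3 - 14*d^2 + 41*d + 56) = d - 7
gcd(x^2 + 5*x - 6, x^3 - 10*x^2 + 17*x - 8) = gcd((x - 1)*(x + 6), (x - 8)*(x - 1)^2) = x - 1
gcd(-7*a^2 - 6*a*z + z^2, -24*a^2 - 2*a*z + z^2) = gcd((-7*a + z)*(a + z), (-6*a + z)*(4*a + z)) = 1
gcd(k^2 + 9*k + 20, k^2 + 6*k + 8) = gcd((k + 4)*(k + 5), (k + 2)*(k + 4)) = k + 4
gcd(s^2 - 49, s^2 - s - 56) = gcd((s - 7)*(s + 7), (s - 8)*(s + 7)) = s + 7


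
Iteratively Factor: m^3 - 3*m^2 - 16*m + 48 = (m + 4)*(m^2 - 7*m + 12) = (m - 3)*(m + 4)*(m - 4)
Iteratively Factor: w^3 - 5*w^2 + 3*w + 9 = (w - 3)*(w^2 - 2*w - 3) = (w - 3)^2*(w + 1)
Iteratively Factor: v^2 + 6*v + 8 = (v + 4)*(v + 2)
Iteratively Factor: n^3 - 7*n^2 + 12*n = (n - 4)*(n^2 - 3*n) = n*(n - 4)*(n - 3)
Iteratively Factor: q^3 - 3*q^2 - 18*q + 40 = (q + 4)*(q^2 - 7*q + 10) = (q - 5)*(q + 4)*(q - 2)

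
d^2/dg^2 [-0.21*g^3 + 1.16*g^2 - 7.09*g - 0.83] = 2.32 - 1.26*g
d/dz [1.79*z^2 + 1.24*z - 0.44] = 3.58*z + 1.24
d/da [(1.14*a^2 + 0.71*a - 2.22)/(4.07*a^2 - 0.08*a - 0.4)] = (-2.9809*a^2 + 17.1588*a - 0.4616)/(16.5649*a^4 - 0.6512*a^3 - 3.2496*a^2 + 0.064*a + 0.16)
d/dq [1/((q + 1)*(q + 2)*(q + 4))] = (-(q + 1)*(q + 2) - (q + 1)*(q + 4) - (q + 2)*(q + 4))/((q + 1)^2*(q + 2)^2*(q + 4)^2)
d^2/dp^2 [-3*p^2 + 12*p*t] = -6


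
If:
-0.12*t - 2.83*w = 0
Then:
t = -23.5833333333333*w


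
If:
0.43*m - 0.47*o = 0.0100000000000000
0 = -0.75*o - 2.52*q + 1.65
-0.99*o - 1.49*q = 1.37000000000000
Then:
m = -4.67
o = -4.29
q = 1.93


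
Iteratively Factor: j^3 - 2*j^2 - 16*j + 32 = (j - 2)*(j^2 - 16) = (j - 4)*(j - 2)*(j + 4)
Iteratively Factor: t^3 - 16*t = (t + 4)*(t^2 - 4*t) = t*(t + 4)*(t - 4)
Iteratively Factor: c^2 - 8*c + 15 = (c - 5)*(c - 3)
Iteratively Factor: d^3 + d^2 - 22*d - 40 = (d + 2)*(d^2 - d - 20) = (d - 5)*(d + 2)*(d + 4)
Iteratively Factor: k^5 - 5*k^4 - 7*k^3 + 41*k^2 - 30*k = (k)*(k^4 - 5*k^3 - 7*k^2 + 41*k - 30) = k*(k + 3)*(k^3 - 8*k^2 + 17*k - 10) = k*(k - 5)*(k + 3)*(k^2 - 3*k + 2) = k*(k - 5)*(k - 1)*(k + 3)*(k - 2)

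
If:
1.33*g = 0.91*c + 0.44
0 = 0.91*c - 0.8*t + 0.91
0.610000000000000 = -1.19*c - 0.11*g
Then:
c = -0.51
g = -0.02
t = 0.56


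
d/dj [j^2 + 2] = 2*j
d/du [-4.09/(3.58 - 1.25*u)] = -5.1125/(1.25*u - 3.58)^2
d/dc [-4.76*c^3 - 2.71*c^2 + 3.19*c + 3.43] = -14.28*c^2 - 5.42*c + 3.19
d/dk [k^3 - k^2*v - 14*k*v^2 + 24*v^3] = 3*k^2 - 2*k*v - 14*v^2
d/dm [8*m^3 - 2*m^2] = 4*m*(6*m - 1)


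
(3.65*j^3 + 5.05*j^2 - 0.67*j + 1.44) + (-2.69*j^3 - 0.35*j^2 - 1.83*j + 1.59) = 0.96*j^3 + 4.7*j^2 - 2.5*j + 3.03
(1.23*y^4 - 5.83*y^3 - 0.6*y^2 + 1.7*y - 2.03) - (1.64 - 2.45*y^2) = 1.23*y^4 - 5.83*y^3 + 1.85*y^2 + 1.7*y - 3.67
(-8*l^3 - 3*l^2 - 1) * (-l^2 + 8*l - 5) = 8*l^5 - 61*l^4 + 16*l^3 + 16*l^2 - 8*l + 5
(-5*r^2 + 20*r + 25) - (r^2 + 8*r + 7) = -6*r^2 + 12*r + 18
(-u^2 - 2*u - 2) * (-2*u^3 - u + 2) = 2*u^5 + 4*u^4 + 5*u^3 - 2*u - 4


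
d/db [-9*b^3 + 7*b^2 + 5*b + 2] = -27*b^2 + 14*b + 5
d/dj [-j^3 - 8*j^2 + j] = -3*j^2 - 16*j + 1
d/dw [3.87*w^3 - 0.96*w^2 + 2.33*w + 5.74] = 11.61*w^2 - 1.92*w + 2.33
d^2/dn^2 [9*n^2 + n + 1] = 18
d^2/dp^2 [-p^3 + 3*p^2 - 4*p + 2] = 6 - 6*p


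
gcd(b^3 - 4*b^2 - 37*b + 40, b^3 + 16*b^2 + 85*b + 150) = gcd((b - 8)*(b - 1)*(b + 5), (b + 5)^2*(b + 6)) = b + 5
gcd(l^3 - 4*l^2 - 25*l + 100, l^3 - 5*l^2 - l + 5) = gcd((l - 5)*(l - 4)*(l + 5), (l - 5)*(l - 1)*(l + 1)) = l - 5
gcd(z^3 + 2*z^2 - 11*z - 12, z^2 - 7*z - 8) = z + 1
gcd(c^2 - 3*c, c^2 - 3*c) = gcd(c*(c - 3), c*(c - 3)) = c^2 - 3*c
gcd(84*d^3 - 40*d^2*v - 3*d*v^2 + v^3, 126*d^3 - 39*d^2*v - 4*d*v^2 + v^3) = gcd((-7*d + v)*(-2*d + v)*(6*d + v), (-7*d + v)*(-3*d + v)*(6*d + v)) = -42*d^2 - d*v + v^2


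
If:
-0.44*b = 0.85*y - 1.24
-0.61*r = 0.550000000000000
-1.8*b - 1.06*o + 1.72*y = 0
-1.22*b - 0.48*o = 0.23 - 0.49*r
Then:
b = -1046.94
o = 2659.57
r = -0.90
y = 543.40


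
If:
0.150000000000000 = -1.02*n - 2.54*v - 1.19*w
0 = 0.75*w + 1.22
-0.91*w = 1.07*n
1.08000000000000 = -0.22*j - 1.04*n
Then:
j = -11.45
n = 1.38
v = 0.15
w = -1.63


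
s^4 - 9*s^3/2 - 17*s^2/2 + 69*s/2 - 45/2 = (s - 5)*(s - 3/2)*(s - 1)*(s + 3)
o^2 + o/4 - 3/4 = (o - 3/4)*(o + 1)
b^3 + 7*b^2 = b^2*(b + 7)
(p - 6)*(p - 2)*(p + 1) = p^3 - 7*p^2 + 4*p + 12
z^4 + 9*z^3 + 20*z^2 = z^2*(z + 4)*(z + 5)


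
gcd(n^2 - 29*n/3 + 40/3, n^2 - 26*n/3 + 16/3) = n - 8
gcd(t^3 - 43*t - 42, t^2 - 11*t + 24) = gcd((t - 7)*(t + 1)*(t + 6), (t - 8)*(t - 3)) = 1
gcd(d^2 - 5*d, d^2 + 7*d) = d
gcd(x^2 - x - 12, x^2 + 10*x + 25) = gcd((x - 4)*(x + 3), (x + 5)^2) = 1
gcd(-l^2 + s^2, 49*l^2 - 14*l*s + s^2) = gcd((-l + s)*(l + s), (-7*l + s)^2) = 1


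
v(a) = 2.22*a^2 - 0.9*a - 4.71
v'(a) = 4.44*a - 0.9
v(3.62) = 21.12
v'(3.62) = 15.17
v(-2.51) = 11.54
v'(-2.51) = -12.04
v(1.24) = -2.41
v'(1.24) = 4.61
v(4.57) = 37.54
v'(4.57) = 19.39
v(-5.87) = 77.07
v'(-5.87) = -26.96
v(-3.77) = 30.24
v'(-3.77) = -17.64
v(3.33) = 16.91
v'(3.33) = 13.89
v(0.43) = -4.69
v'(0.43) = 1.01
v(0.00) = -4.71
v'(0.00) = -0.90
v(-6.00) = 80.61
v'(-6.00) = -27.54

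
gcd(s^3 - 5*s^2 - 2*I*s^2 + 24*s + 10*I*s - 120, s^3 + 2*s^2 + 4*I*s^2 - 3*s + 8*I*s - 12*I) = s + 4*I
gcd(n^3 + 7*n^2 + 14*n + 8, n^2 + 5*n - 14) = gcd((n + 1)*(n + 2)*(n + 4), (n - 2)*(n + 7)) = 1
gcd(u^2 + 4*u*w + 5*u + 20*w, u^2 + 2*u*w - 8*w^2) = u + 4*w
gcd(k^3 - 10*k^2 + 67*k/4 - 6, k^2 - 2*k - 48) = k - 8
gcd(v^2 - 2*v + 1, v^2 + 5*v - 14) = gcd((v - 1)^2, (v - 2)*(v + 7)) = 1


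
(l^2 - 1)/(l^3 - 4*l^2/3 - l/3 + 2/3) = 3*(l + 1)/(3*l^2 - l - 2)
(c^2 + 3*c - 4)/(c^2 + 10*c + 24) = (c - 1)/(c + 6)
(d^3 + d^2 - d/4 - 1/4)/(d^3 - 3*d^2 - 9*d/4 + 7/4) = (2*d + 1)/(2*d - 7)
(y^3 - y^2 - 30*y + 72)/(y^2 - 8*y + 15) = (y^2 + 2*y - 24)/(y - 5)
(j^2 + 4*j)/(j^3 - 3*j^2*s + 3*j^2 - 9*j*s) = (j + 4)/(j^2 - 3*j*s + 3*j - 9*s)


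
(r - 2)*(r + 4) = r^2 + 2*r - 8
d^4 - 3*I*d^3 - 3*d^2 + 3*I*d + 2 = (d - 1)*(d + 1)*(d - 2*I)*(d - I)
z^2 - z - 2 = (z - 2)*(z + 1)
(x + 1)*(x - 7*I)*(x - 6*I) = x^3 + x^2 - 13*I*x^2 - 42*x - 13*I*x - 42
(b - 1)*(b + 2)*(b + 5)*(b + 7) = b^4 + 13*b^3 + 45*b^2 + 11*b - 70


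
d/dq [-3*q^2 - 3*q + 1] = -6*q - 3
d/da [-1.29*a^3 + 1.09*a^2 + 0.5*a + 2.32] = -3.87*a^2 + 2.18*a + 0.5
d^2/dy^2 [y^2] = 2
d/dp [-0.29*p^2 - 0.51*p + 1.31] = -0.58*p - 0.51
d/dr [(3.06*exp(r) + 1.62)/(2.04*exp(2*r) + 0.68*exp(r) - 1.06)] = (-(3.06*exp(r) + 1.62)*(4.08*exp(r) + 0.68) + 6.2424*exp(2*r) + 2.0808*exp(r) - 3.2436)*exp(r)/(2.04*exp(2*r) + 0.68*exp(r) - 1.06)^2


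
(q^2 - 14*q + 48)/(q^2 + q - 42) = (q - 8)/(q + 7)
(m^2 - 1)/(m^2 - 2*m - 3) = (m - 1)/(m - 3)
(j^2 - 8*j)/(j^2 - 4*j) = (j - 8)/(j - 4)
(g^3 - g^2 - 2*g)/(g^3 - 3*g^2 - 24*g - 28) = g*(-g^2 + g + 2)/(-g^3 + 3*g^2 + 24*g + 28)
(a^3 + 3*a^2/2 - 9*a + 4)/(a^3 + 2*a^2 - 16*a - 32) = (a^2 - 5*a/2 + 1)/(a^2 - 2*a - 8)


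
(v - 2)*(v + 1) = v^2 - v - 2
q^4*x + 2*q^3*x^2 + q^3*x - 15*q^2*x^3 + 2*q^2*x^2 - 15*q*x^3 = q*(q - 3*x)*(q + 5*x)*(q*x + x)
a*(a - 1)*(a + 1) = a^3 - a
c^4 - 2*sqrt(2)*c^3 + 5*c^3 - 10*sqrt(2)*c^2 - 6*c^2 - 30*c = c*(c + 5)*(c - 3*sqrt(2))*(c + sqrt(2))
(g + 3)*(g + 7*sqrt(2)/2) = g^2 + 3*g + 7*sqrt(2)*g/2 + 21*sqrt(2)/2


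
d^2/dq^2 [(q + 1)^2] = 2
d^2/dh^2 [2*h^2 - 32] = 4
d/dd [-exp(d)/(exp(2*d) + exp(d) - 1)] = (exp(2*d) + 1)*exp(d)/(exp(4*d) + 2*exp(3*d) - exp(2*d) - 2*exp(d) + 1)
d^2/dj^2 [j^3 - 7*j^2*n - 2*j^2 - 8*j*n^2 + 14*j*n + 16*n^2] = 6*j - 14*n - 4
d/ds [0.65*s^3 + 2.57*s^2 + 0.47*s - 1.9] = 1.95*s^2 + 5.14*s + 0.47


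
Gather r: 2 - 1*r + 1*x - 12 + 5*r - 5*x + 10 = 4*r - 4*x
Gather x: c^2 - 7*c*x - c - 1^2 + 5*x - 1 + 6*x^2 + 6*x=c^2 - c + 6*x^2 + x*(11 - 7*c) - 2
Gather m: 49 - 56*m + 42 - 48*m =91 - 104*m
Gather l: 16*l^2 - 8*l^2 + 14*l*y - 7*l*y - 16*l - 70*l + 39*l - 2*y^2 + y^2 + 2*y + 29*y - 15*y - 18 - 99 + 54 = 8*l^2 + l*(7*y - 47) - y^2 + 16*y - 63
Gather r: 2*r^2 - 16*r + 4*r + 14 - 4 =2*r^2 - 12*r + 10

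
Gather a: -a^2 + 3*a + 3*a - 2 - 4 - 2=-a^2 + 6*a - 8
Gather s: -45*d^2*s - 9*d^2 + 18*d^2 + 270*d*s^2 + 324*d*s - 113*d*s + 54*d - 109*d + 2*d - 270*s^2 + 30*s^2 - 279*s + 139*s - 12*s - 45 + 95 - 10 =9*d^2 - 53*d + s^2*(270*d - 240) + s*(-45*d^2 + 211*d - 152) + 40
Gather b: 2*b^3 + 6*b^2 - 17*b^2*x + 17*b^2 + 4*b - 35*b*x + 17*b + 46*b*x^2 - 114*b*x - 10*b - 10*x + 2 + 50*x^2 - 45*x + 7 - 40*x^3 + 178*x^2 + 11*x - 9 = 2*b^3 + b^2*(23 - 17*x) + b*(46*x^2 - 149*x + 11) - 40*x^3 + 228*x^2 - 44*x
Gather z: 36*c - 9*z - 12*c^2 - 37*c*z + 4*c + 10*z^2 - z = -12*c^2 + 40*c + 10*z^2 + z*(-37*c - 10)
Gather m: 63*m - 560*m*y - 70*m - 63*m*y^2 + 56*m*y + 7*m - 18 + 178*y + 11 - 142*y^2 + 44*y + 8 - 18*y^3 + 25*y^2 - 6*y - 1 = m*(-63*y^2 - 504*y) - 18*y^3 - 117*y^2 + 216*y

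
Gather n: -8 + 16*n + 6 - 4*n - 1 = 12*n - 3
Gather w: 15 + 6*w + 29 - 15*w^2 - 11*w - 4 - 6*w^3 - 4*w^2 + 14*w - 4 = -6*w^3 - 19*w^2 + 9*w + 36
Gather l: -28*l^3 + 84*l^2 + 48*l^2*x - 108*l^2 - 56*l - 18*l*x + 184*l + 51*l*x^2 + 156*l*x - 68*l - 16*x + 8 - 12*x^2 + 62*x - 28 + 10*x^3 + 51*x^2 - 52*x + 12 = -28*l^3 + l^2*(48*x - 24) + l*(51*x^2 + 138*x + 60) + 10*x^3 + 39*x^2 - 6*x - 8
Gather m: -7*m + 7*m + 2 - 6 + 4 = 0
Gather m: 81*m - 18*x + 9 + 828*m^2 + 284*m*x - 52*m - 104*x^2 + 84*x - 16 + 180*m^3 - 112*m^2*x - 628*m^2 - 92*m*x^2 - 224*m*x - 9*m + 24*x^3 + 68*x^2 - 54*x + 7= 180*m^3 + m^2*(200 - 112*x) + m*(-92*x^2 + 60*x + 20) + 24*x^3 - 36*x^2 + 12*x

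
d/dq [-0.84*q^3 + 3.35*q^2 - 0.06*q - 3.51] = -2.52*q^2 + 6.7*q - 0.06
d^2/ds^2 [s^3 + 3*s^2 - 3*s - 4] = 6*s + 6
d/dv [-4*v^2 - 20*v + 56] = -8*v - 20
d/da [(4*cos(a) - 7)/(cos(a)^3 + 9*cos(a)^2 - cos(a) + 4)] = (8*cos(a)^3 + 15*cos(a)^2 - 126*cos(a) - 9)*sin(a)/(sin(a)^2*cos(a) + 9*sin(a)^2 - 13)^2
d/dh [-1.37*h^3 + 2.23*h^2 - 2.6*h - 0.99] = -4.11*h^2 + 4.46*h - 2.6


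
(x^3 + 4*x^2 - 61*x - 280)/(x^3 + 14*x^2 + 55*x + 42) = (x^2 - 3*x - 40)/(x^2 + 7*x + 6)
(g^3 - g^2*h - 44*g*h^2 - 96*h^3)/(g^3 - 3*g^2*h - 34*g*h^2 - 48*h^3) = (g + 4*h)/(g + 2*h)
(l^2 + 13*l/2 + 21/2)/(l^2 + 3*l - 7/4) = 2*(l + 3)/(2*l - 1)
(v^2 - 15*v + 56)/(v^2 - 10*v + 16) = (v - 7)/(v - 2)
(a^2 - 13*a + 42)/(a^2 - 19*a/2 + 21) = 2*(a - 7)/(2*a - 7)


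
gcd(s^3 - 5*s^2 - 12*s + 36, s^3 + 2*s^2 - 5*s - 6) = s^2 + s - 6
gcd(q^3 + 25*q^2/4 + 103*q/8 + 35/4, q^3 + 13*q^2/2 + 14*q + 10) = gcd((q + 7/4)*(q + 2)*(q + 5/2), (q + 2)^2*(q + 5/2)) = q^2 + 9*q/2 + 5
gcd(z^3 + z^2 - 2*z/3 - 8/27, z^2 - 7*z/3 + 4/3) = 1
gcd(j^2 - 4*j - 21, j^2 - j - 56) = 1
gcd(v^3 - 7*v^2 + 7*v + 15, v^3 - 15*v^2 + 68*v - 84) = 1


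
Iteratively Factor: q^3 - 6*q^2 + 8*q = (q - 4)*(q^2 - 2*q) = (q - 4)*(q - 2)*(q)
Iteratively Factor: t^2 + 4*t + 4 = (t + 2)*(t + 2)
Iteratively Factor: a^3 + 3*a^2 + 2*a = (a + 1)*(a^2 + 2*a) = (a + 1)*(a + 2)*(a)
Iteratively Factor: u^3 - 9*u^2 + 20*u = (u - 4)*(u^2 - 5*u) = (u - 5)*(u - 4)*(u)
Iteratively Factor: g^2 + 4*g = (g + 4)*(g)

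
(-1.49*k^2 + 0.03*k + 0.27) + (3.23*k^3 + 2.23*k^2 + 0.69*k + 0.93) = 3.23*k^3 + 0.74*k^2 + 0.72*k + 1.2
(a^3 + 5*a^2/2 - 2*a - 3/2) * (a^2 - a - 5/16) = a^5 + 3*a^4/2 - 77*a^3/16 - 9*a^2/32 + 17*a/8 + 15/32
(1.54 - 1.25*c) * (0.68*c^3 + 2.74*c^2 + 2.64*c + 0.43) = -0.85*c^4 - 2.3778*c^3 + 0.9196*c^2 + 3.5281*c + 0.6622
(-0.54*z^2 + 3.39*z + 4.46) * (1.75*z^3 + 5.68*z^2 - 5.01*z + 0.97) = -0.945*z^5 + 2.8653*z^4 + 29.7656*z^3 + 7.8251*z^2 - 19.0563*z + 4.3262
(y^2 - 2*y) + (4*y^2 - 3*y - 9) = 5*y^2 - 5*y - 9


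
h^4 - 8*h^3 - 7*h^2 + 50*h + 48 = (h - 8)*(h - 3)*(h + 1)*(h + 2)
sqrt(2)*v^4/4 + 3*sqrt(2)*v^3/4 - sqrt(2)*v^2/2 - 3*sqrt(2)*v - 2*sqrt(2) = (v/2 + 1)*(v - 2)*(v + 1)*(sqrt(2)*v/2 + sqrt(2))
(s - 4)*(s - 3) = s^2 - 7*s + 12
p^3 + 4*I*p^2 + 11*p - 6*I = (p - I)^2*(p + 6*I)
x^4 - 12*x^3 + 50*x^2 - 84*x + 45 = (x - 5)*(x - 3)^2*(x - 1)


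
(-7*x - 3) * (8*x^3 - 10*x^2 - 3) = -56*x^4 + 46*x^3 + 30*x^2 + 21*x + 9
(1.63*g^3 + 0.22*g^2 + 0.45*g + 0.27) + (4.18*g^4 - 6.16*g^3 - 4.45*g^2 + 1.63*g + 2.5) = 4.18*g^4 - 4.53*g^3 - 4.23*g^2 + 2.08*g + 2.77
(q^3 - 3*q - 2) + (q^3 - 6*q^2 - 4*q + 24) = 2*q^3 - 6*q^2 - 7*q + 22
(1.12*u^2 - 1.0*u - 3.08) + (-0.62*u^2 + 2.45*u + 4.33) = 0.5*u^2 + 1.45*u + 1.25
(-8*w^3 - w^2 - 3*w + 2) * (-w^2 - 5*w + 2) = 8*w^5 + 41*w^4 - 8*w^3 + 11*w^2 - 16*w + 4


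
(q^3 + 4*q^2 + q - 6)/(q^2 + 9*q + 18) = (q^2 + q - 2)/(q + 6)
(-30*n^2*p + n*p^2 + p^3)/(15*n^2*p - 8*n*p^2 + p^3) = (6*n + p)/(-3*n + p)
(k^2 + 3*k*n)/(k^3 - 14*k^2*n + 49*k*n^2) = (k + 3*n)/(k^2 - 14*k*n + 49*n^2)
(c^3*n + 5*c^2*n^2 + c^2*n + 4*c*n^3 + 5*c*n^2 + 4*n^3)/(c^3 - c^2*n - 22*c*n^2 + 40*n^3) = n*(c^3 + 5*c^2*n + c^2 + 4*c*n^2 + 5*c*n + 4*n^2)/(c^3 - c^2*n - 22*c*n^2 + 40*n^3)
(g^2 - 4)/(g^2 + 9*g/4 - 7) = 4*(g^2 - 4)/(4*g^2 + 9*g - 28)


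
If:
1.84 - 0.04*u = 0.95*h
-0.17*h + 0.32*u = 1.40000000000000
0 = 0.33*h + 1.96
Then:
No Solution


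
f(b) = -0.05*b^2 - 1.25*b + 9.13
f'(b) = -0.1*b - 1.25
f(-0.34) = 9.55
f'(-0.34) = -1.22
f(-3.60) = 12.98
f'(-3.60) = -0.89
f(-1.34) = 10.72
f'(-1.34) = -1.12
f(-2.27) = 11.71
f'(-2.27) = -1.02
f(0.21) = 8.87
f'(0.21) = -1.27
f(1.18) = 7.59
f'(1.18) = -1.37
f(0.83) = 8.06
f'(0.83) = -1.33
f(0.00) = 9.13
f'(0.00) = -1.25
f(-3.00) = 12.43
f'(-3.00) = -0.95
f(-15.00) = 16.63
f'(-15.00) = 0.25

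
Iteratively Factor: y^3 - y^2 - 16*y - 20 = (y + 2)*(y^2 - 3*y - 10) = (y + 2)^2*(y - 5)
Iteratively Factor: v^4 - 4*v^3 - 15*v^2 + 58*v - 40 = (v - 2)*(v^3 - 2*v^2 - 19*v + 20) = (v - 2)*(v - 1)*(v^2 - v - 20) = (v - 5)*(v - 2)*(v - 1)*(v + 4)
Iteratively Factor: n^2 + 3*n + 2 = (n + 1)*(n + 2)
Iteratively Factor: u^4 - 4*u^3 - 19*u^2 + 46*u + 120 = (u - 5)*(u^3 + u^2 - 14*u - 24) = (u - 5)*(u - 4)*(u^2 + 5*u + 6) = (u - 5)*(u - 4)*(u + 3)*(u + 2)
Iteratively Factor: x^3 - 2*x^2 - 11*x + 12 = (x + 3)*(x^2 - 5*x + 4) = (x - 1)*(x + 3)*(x - 4)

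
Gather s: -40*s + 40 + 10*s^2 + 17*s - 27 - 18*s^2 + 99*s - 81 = -8*s^2 + 76*s - 68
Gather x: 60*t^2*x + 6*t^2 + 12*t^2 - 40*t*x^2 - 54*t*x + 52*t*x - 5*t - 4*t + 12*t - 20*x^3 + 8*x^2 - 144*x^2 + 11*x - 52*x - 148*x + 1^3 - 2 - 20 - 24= 18*t^2 + 3*t - 20*x^3 + x^2*(-40*t - 136) + x*(60*t^2 - 2*t - 189) - 45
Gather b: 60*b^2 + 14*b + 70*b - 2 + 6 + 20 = 60*b^2 + 84*b + 24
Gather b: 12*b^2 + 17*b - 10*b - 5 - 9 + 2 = 12*b^2 + 7*b - 12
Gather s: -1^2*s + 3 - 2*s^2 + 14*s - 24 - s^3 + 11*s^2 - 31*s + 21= -s^3 + 9*s^2 - 18*s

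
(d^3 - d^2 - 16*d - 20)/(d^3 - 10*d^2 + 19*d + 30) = (d^2 + 4*d + 4)/(d^2 - 5*d - 6)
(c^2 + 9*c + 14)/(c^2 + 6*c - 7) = (c + 2)/(c - 1)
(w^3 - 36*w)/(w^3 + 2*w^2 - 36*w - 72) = w/(w + 2)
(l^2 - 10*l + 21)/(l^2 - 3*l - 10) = (-l^2 + 10*l - 21)/(-l^2 + 3*l + 10)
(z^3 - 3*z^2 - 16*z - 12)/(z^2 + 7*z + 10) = (z^2 - 5*z - 6)/(z + 5)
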